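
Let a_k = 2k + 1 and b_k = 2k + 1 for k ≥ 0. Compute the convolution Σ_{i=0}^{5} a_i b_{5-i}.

This is [x^5] in the product of the two ordinary generating functions.
Σ = 1·11 + 3·9 + 5·7 + 7·5 + 9·3 + 11·1 = 146.

146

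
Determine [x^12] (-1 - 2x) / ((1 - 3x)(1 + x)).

-664301

The denominator gives the recurrence a_n = 2a_(n−1) + 3a_(n−2) for n ≥ 3; the numerator fixes a_0 = -1, a_1 = -4, a_2 = -11.
Iterating: -1, -4, -11, -34, -101, -304, -911, -2734, -8201, -24604, -73811, -221434, -664301, so a_12 = -664301.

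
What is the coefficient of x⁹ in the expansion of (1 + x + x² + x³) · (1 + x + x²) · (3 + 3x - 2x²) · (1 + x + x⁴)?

(1 + x + x² + x³) has coefficients 1,1,1,1 for degrees 0…3.
(1 + x + x²) has coefficients 1,1,1,0,0,0,0,0,0,0 for degrees 0…9.
Multiplying by (3 + 3x - 2x²) gives running coefficients 3,6,4,1,-2,0,0,0,0,0 for degrees 0…9.
Finally multiplying by (1 + x + x⁴), the product of all factors after the first has coefficients 3,9,10,5,2,4,4,1,-2,0 for degrees 0…9.
[x⁹] = 1·0 + 1·(-2) + 1·1 + 1·4 = 3.

3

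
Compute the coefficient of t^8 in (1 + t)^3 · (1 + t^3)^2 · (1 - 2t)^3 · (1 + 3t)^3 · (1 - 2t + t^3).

909

(1 + t)^3 has coefficients 1,3,3,1 for degrees 0…3.
(1 + t^3)^2 has coefficients 1,0,0,2,0,0,1,0,0 for degrees 0…8.
Multiplying by (1 - 2t)^3 gives running coefficients 1,-6,12,-6,-12,24,-15,-6,12 for degrees 0…8.
Multiplying by (1 + 3t)^3 gives running coefficients 1,3,-15,-33,96,78,-285,183,201 for degrees 0…8.
Finally multiplying by (1 - 2t + t^3), the product of all factors after the first has coefficients 1,1,-21,-2,165,-129,-474,849,-87 for degrees 0…8.
[t^8] = 1·(-87) + 3·849 + 3·(-474) + 1·(-129) = 909.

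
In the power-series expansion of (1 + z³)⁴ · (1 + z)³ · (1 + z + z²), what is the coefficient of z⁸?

(1 + z³)⁴ has coefficients 1,0,0,4,0,0,6,0,0 for degrees 0…8.
(1 + z)³ has coefficients 1,3,3,1,0,0,0,0,0 for degrees 0…8.
Finally multiplying by (1 + z + z²), the product of all factors after the first has coefficients 1,4,7,7,4,1,0,0,0 for degrees 0…8.
[z⁸] = 1·0 + 4·1 + 6·7 = 46.

46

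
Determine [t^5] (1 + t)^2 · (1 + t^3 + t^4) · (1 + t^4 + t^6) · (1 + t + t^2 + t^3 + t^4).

13

(1 + t)^2 has coefficients 1,2,1 for degrees 0…2.
(1 + t^3 + t^4) has coefficients 1,0,0,1,1,0 for degrees 0…5.
Multiplying by (1 + t^4 + t^6) gives running coefficients 1,0,0,1,2,0 for degrees 0…5.
Finally multiplying by (1 + t + t^2 + t^3 + t^4), the product of all factors after the first has coefficients 1,1,1,2,4,3 for degrees 0…5.
[t^5] = 1·3 + 2·4 + 1·2 = 13.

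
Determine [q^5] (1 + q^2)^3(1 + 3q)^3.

108

(1 + q^2)^3 has coefficients 1,0,3,0,3,0 for degrees 0…5.
(1 + 3q)^3 has coefficients 1,9,27,27,0,0 for degrees 0…5.
[q^5] = 1·0 + 3·27 + 3·9 = 108.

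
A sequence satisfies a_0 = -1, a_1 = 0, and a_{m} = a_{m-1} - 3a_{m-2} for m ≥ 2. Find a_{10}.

-222

The ordinary generating function has denominator 1 - y + 3y^2.
Iterating the recurrence: a_0,…,a_{10} = -1, 0, 3, 3, -6, -15, 3, 48, 39, -105, -222.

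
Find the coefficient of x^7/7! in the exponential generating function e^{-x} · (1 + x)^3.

The EGF product rule gives c_7 = Σ_{k_1+k_2=7} C(7; k_1,k_2) · ∏ g_i(k_i), where e^{-x} gives (-1)^k; (1+x)^3 gives the falling factorial (3)_k.
g_1(k) for k = 0…7: 1, -1, 1, -1, 1, -1, 1, -1.
g_2(k) for k = 0…7: 1, 3, 6, 6, 0, 0, 0, 0.
c_7 = Σ_k C(7,k)·g_1(k)·g_2(7−k) = 35·1·6 + 21·(-1)·6 + 7·1·3 + 1·(-1)·1 = 210 − 126 + 21 − 1 = 104.

104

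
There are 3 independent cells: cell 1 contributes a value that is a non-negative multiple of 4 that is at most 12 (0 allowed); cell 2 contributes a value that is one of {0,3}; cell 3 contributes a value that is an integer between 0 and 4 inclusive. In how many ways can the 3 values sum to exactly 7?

The generating function for the choices is (1 + q^4 + q^8 + q^12)·(1 + q^3)·(1 + q + q^2 + q^3 + q^4); the count is [q^7].
(1 + q^4 + q^8 + q^12) has coefficients 1,0,0,0,1,0,0,0 for degrees 0…7.
(1 + q^3) has coefficients 1,0,0,1,0,0,0,0 for degrees 0…7.
Finally multiplying by (1 + q + q^2 + q^3 + q^4), the product of all factors after the first has coefficients 1,1,1,2,2,1,1,1 for degrees 0…7.
[q^7] = 1·1 + 1·2 = 3.

3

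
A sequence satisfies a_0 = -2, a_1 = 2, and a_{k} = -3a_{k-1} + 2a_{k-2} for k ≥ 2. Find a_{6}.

-1546

The ordinary generating function has denominator 1 + 3y - 2y^2.
Iterating the recurrence: a_0,…,a_{6} = -2, 2, -10, 34, -122, 434, -1546.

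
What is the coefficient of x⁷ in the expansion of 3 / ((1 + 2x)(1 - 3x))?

3783

Partial fractions give a closed form: a_n = (6/5)·(-2)^n + (9/5)·3^n.
At n = 7: a_7 = 3783.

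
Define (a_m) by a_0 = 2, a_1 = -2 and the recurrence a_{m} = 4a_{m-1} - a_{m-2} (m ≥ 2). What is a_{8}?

The ordinary generating function has denominator 1 - 4x + x^2.
Iterating the recurrence: a_0,…,a_{8} = 2, -2, -10, -38, -142, -530, -1978, -7382, -27550.

-27550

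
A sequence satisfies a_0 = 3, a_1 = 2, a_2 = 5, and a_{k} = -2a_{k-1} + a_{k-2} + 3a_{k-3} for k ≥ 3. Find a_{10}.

The ordinary generating function has denominator 1 + 2y - y^2 - 3y^3.
Iterating the recurrence: a_0,…,a_{10} = 3, 2, 5, 1, 9, -2, 16, -7, 24, -7, 17.

17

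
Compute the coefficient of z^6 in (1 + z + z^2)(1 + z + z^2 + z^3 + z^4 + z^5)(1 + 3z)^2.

47

(1 + z + z^2) has coefficients 1,1,1 for degrees 0…2.
(1 + z + z^2 + z^3 + z^4 + z^5) has coefficients 1,1,1,1,1,1,0 for degrees 0…6.
Finally multiplying by (1 + 3z)^2, the product of all factors after the first has coefficients 1,7,16,16,16,16,15 for degrees 0…6.
[z^6] = 1·15 + 1·16 + 1·16 = 47.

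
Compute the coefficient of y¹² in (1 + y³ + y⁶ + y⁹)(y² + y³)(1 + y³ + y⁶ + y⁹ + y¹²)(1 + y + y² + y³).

(1 + y³ + y⁶ + y⁹) has coefficients 1,0,0,1,0,0,1,0,0,1 for degrees 0…9.
(y² + y³) has coefficients 0,0,1,1,0,0,0,0,0,0,0,0,0 for degrees 0…12.
Multiplying by (1 + y³ + y⁶ + y⁹ + y¹²) gives running coefficients 0,0,1,1,0,1,1,0,1,1,0,1,1 for degrees 0…12.
Finally multiplying by (1 + y + y² + y³), the product of all factors after the first has coefficients 0,0,1,2,2,3,3,2,3,3,2,3,3 for degrees 0…12.
[y¹²] = 1·3 + 1·3 + 1·3 + 1·2 = 11.

11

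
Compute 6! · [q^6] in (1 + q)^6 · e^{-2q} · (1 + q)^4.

The EGF product rule gives c_6 = Σ_{k_1+k_2+k_3=6} C(6; k_1,k_2,k_3) · ∏ g_i(k_i), where (1+q)^6 gives the falling factorial (6)_k; e^{-2q} gives (-2)^k; (1+q)^4 gives the falling factorial (4)_k.
g_1(k) for k = 0…6: 1, 6, 30, 120, 360, 720, 720.
g_2(k) for k = 0…6: 1, -2, 4, -8, 16, -32, 64.
g_3(k) for k = 0…6: 1, 4, 12, 24, 24, 0, 0.
First combine the last two factors: h(k) = Σ_j C(k,j)·g_2(j)·g_3(k−j) for k = 0…6: 1, 2, 0, -8, 8, 48, -224.
c_6 = Σ_k C(6,k)·g_1(k)·h(6−k) = 1·1·(-224) + 6·6·48 + 15·30·8 + 20·120·(-8) + 6·720·2 + 1·720·1 = −224 + 1728 + 3600 − 19200 + 8640 + 720 = -4736.

-4736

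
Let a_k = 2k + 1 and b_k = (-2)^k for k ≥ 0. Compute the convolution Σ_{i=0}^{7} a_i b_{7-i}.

The convolution is the t^7 coefficient of A(t)B(t).
Σ = 1·(-128) + 3·64 + 5·(-32) + 7·16 + 9·(-8) + 11·4 + 13·(-2) + 15·1 = -23.

-23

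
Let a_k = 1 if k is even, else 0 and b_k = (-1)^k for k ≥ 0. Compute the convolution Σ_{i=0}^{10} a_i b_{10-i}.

6

Write out a_i and b_{10-i} for i = 0,…,10 and sum the products.
Σ = 1·1 + 0·(-1) + 1·1 + 0·(-1) + 1·1 + 0·(-1) + 1·1 + 0·(-1) + 1·1 + 0·(-1) + 1·1 = 6.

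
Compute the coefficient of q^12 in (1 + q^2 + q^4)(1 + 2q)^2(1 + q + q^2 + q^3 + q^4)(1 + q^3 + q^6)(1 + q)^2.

(1 + q^2 + q^4) has coefficients 1,0,1,0,1 for degrees 0…4.
(1 + 2q)^2 has coefficients 1,4,4,0,0,0,0,0,0,0,0,0,0 for degrees 0…12.
Multiplying by (1 + q + q^2 + q^3 + q^4) gives running coefficients 1,5,9,9,9,8,4,0,0,0,0,0,0 for degrees 0…12.
Multiplying by (1 + q^3 + q^6) gives running coefficients 1,5,9,10,14,17,14,14,17,13,9,8,4 for degrees 0…12.
Finally multiplying by (1 + q)^2, the product of all factors after the first has coefficients 1,7,20,33,43,55,62,59,59,61,52,39,29 for degrees 0…12.
[q^12] = 1·29 + 1·52 + 1·59 = 140.

140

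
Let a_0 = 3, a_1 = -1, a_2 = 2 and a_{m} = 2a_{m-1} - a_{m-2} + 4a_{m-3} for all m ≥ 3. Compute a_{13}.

48039

The ordinary generating function has denominator 1 - 2x + x^2 - 4x^3.
Iterating the recurrence: a_0,…,a_{13} = 3, -1, 2, 17, 28, 47, 134, 333, 720, 1643, 3898, 9033, 20740, 48039.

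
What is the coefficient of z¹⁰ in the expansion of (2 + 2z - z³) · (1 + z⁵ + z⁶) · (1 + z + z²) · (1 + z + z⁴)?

4

(2 + 2z - z³) has coefficients 2,2,0,-1 for degrees 0…3.
(1 + z⁵ + z⁶) has coefficients 1,0,0,0,0,1,1,0,0,0,0 for degrees 0…10.
Multiplying by (1 + z + z²) gives running coefficients 1,1,1,0,0,1,2,2,1,0,0 for degrees 0…10.
Finally multiplying by (1 + z + z⁴), the product of all factors after the first has coefficients 1,2,2,1,1,2,4,4,3,2,2 for degrees 0…10.
[z¹⁰] = 2·2 + 2·2 − 1·4 = 4.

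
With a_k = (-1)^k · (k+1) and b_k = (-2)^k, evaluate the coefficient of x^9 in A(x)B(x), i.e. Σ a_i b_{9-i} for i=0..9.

The convolution is the x^9 coefficient of A(x)B(x).
Σ = 1·(-512) − 2·256 + 3·(-128) − 4·64 + 5·(-32) − 6·16 + 7·(-8) − 8·4 + 9·(-2) − 10·1 = -2036.

-2036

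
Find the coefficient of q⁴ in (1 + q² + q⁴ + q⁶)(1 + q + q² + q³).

(1 + q² + q⁴ + q⁶) has coefficients 1,0,1,0,1 for degrees 0…4.
(1 + q + q² + q³) has coefficients 1,1,1,1,0 for degrees 0…4.
[q⁴] = 1·0 + 1·1 + 1·1 = 2.

2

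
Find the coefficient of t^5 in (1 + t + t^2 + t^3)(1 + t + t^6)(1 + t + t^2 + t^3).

(1 + t + t^2 + t^3) has coefficients 1,1,1,1 for degrees 0…3.
(1 + t + t^6) has coefficients 1,1,0,0,0,0 for degrees 0…5.
Finally multiplying by (1 + t + t^2 + t^3), the product of all factors after the first has coefficients 1,2,2,2,1,0 for degrees 0…5.
[t^5] = 1·0 + 1·1 + 1·2 + 1·2 = 5.

5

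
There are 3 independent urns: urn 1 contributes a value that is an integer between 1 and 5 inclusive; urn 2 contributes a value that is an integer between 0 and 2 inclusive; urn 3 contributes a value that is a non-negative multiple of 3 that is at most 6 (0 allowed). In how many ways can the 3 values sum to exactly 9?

The generating function for the choices is (q + q^2 + q^3 + q^4 + q^5)·(1 + q + q^2)·(1 + q^3 + q^6); the count is [q^9].
(q + q^2 + q^3 + q^4 + q^5) has coefficients 0,1,1,1,1,1 for degrees 0…5.
(1 + q + q^2) has coefficients 1,1,1,0,0,0,0,0,0,0 for degrees 0…9.
Finally multiplying by (1 + q^3 + q^6), the product of all factors after the first has coefficients 1,1,1,1,1,1,1,1,1,0 for degrees 0…9.
[q^9] = 1·1 + 1·1 + 1·1 + 1·1 + 1·1 = 5.

5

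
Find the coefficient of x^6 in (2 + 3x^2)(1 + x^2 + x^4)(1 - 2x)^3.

63

(2 + 3x^2) has coefficients 2,0,3 for degrees 0…2.
(1 + x^2 + x^4) has coefficients 1,0,1,0,1,0,0 for degrees 0…6.
Finally multiplying by (1 - 2x)^3, the product of all factors after the first has coefficients 1,-6,13,-14,13,-14,12 for degrees 0…6.
[x^6] = 2·12 + 3·13 = 63.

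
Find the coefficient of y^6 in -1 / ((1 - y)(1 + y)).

Partial fractions give a closed form: a_n = (-1/2)·1^n + (-1/2)·(-1)^n.
At n = 6: a_6 = -1.

-1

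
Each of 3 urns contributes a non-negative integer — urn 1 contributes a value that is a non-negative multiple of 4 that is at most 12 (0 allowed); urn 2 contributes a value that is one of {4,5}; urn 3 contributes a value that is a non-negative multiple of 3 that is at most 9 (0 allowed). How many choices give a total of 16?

The generating function for the choices is (1 + t^4 + t^8 + t^12)·(t^4 + t^5)·(1 + t^3 + t^6 + t^9); the count is [t^16].
(1 + t^4 + t^8 + t^12) has coefficients 1,0,0,0,1,0,0,0,1,0,0,0,1 for degrees 0…12.
(t^4 + t^5) has coefficients 0,0,0,0,1,1,0,0,0,0,0,0,0,0,0,0,0 for degrees 0…16.
Finally multiplying by (1 + t^3 + t^6 + t^9), the product of all factors after the first has coefficients 0,0,0,0,1,1,0,1,1,0,1,1,0,1,1,0,0 for degrees 0…16.
[t^16] = 1·0 + 1·0 + 1·1 + 1·1 = 2.

2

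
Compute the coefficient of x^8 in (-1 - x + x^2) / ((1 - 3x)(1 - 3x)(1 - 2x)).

The denominator gives the recurrence a_n = 8a_(n−1) − 21a_(n−2) + 18a_(n−3) for n ≥ 3; the numerator fixes a_0 = -1, a_1 = -9, a_2 = -50.
Iterating: -1, -9, -50, -229, -944, -3643, -13442, -48025, -167492, so a_8 = -167492.

-167492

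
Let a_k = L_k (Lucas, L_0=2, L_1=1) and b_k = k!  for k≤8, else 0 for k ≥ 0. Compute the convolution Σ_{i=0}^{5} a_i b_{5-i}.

This is [x^5] in the product of the two ordinary generating functions.
Σ = 2·120 + 1·24 + 3·6 + 4·2 + 7·1 + 11·1 = 308.

308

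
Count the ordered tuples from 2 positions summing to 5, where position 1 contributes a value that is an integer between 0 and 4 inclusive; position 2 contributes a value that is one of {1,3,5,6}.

The generating function for the choices is (1 + x + x² + x³ + x⁴)·(x + x³ + x⁵ + x⁶); the count is [x⁵].
(1 + x + x² + x³ + x⁴) has coefficients 1,1,1,1,1 for degrees 0…4.
(x + x³ + x⁵ + x⁶) has coefficients 0,1,0,1,0,1 for degrees 0…5.
[x⁵] = 1·1 + 1·0 + 1·1 + 1·0 + 1·1 = 3.

3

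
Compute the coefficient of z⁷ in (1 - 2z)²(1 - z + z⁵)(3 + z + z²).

9

(1 - 2z)² has coefficients 1,-4,4 for degrees 0…2.
(1 - z + z⁵) has coefficients 1,-1,0,0,0,1,0,0 for degrees 0…7.
Finally multiplying by (3 + z + z²), the product of all factors after the first has coefficients 3,-2,0,-1,0,3,1,1 for degrees 0…7.
[z⁷] = 1·1 − 4·1 + 4·3 = 9.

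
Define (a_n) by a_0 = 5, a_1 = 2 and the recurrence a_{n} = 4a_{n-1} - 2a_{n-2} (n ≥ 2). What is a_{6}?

-520

The ordinary generating function has denominator 1 - 4t + 2t^2.
Iterating the recurrence: a_0,…,a_{6} = 5, 2, -2, -12, -44, -152, -520.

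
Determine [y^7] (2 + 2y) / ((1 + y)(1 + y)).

-2

The denominator gives the recurrence a_n = −2a_(n−1) − a_(n−2) for n ≥ 2; the numerator fixes a_0 = 2, a_1 = -2.
Iterating: 2, -2, 2, -2, 2, -2, 2, -2, so a_7 = -2.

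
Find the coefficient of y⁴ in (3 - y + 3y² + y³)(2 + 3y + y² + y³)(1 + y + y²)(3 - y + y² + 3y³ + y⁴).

110

(3 - y + 3y² + y³) has coefficients 3,-1,3,1 for degrees 0…3.
(2 + 3y + y² + y³) has coefficients 2,3,1,1,0 for degrees 0…4.
Multiplying by (1 + y + y²) gives running coefficients 2,5,6,5,2 for degrees 0…4.
Finally multiplying by (3 - y + y² + 3y³ + y⁴), the product of all factors after the first has coefficients 6,13,15,20,24 for degrees 0…4.
[y⁴] = 3·24 − 1·20 + 3·15 + 1·13 = 110.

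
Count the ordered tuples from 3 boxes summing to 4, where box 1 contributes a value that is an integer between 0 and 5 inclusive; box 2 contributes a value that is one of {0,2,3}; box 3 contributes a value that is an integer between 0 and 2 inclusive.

The generating function for the choices is (1 + q + q^2 + q^3 + q^4 + q^5)·(1 + q^2 + q^3)·(1 + q + q^2); the count is [q^4].
(1 + q + q^2 + q^3 + q^4 + q^5) has coefficients 1,1,1,1,1 for degrees 0…4.
(1 + q^2 + q^3) has coefficients 1,0,1,1,0 for degrees 0…4.
Finally multiplying by (1 + q + q^2), the product of all factors after the first has coefficients 1,1,2,2,2 for degrees 0…4.
[q^4] = 1·2 + 1·2 + 1·2 + 1·1 + 1·1 = 8.

8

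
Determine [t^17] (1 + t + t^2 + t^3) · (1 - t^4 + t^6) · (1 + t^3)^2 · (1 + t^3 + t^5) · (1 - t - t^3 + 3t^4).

-5

(1 + t + t^2 + t^3) has coefficients 1,1,1,1 for degrees 0…3.
(1 - t^4 + t^6) has coefficients 1,0,0,0,-1,0,1,0,0,0,0,0,0,0,0,0,0,0 for degrees 0…17.
Multiplying by (1 + t^3)^2 gives running coefficients 1,0,0,2,-1,0,2,-2,0,2,-1,0,1,0,0,0,0,0 for degrees 0…17.
Multiplying by (1 + t^3 + t^5) gives running coefficients 1,0,0,3,-1,1,4,-3,2,3,-3,2,1,-1,2,0,0,1 for degrees 0…17.
Finally multiplying by (1 - t - t^3 + 3t^4), the product of all factors after the first has coefficients 1,-1,0,2,-1,2,0,3,1,0,9,-6,2,10,-8,3,4,-4 for degrees 0…17.
[t^17] = 1·(-4) + 1·4 + 1·3 + 1·(-8) = -5.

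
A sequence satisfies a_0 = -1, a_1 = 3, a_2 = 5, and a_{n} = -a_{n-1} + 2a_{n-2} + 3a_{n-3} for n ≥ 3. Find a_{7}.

-3

The ordinary generating function has denominator 1 + t - 2t^2 - 3t^3.
Iterating the recurrence: a_0,…,a_{7} = -1, 3, 5, -2, 21, -10, 46, -3.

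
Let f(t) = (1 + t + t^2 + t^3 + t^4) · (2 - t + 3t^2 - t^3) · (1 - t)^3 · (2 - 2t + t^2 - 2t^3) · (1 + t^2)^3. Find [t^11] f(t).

-301

(1 + t + t^2 + t^3 + t^4) has coefficients 1,1,1,1,1 for degrees 0…4.
(2 - t + 3t^2 - t^3) has coefficients 2,-1,3,-1,0,0,0,0,0,0,0,0 for degrees 0…11.
Multiplying by (1 - t)^3 gives running coefficients 2,-7,12,-15,13,-6,1,0,0,0,0,0 for degrees 0…11.
Multiplying by (2 - 2t + t^2 - 2t^3) gives running coefficients 4,-18,40,-65,82,-77,57,-34,13,-2,0,0 for degrees 0…11.
Finally multiplying by (1 + t^2)^3, the product of all factors after the first has coefficients 4,-18,52,-119,214,-326,427,-478,470,-400,292,-185 for degrees 0…11.
[t^11] = 1·(-185) + 1·292 + 1·(-400) + 1·470 + 1·(-478) = -301.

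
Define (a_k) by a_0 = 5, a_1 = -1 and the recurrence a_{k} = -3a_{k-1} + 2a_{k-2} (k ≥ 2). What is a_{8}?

The ordinary generating function has denominator 1 + 3x - 2x^2.
Iterating the recurrence: a_0,…,a_{8} = 5, -1, 13, -41, 149, -529, 1885, -6713, 23909.

23909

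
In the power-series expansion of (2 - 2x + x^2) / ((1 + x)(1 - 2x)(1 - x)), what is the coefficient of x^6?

107

The denominator gives the recurrence a_n = 2a_(n−1) + a_(n−2) − 2a_(n−3) for n ≥ 3; the numerator fixes a_0 = 2, a_1 = 2, a_2 = 7.
Iterating: 2, 2, 7, 12, 27, 52, 107, so a_6 = 107.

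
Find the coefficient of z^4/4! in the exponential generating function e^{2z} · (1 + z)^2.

The EGF product rule gives c_4 = Σ_{k_1+k_2=4} C(4; k_1,k_2) · ∏ g_i(k_i), where e^{2z} gives (2)^k; (1+z)^2 gives the falling factorial (2)_k.
g_1(k) for k = 0…4: 1, 2, 4, 8, 16.
g_2(k) for k = 0…4: 1, 2, 2, 0, 0.
c_4 = Σ_k C(4,k)·g_1(k)·g_2(4−k) = 6·4·2 + 4·8·2 + 1·16·1 = 48 + 64 + 16 = 128.

128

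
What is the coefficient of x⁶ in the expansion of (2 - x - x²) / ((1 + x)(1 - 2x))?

54

The denominator gives the recurrence a_n = a_(n−1) + 2a_(n−2) for n ≥ 3; the numerator fixes a_0 = 2, a_1 = 1, a_2 = 4.
Iterating: 2, 1, 4, 6, 14, 26, 54, so a_6 = 54.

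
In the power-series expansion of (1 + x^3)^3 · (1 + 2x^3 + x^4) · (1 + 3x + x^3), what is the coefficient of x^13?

10

(1 + x^3)^3 has coefficients 1,0,0,3,0,0,3,0,0,1 for degrees 0…9.
(1 + 2x^3 + x^4) has coefficients 1,0,0,2,1,0,0,0,0,0,0,0,0,0 for degrees 0…13.
Finally multiplying by (1 + 3x + x^3), the product of all factors after the first has coefficients 1,3,0,3,7,3,2,1,0,0,0,0,0,0 for degrees 0…13.
[x^13] = 1·0 + 3·0 + 3·1 + 1·7 = 10.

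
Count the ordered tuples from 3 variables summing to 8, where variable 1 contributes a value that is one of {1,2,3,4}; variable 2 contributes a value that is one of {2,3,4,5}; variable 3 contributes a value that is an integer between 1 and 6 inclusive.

13

The generating function for the choices is (y + y² + y³ + y⁴)·(y² + y³ + y⁴ + y⁵)·(y + y² + y³ + y⁴ + y⁵ + y⁶); the count is [y⁸].
(y + y² + y³ + y⁴) has coefficients 0,1,1,1,1 for degrees 0…4.
(y² + y³ + y⁴ + y⁵) has coefficients 0,0,1,1,1,1,0,0,0 for degrees 0…8.
Finally multiplying by (y + y² + y³ + y⁴ + y⁵ + y⁶), the product of all factors after the first has coefficients 0,0,0,1,2,3,4,4,4 for degrees 0…8.
[y⁸] = 1·4 + 1·4 + 1·3 + 1·2 = 13.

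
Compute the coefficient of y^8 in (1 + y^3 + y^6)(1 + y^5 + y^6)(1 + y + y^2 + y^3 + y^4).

(1 + y^3 + y^6) has coefficients 1,0,0,1,0,0,1 for degrees 0…6.
(1 + y^5 + y^6) has coefficients 1,0,0,0,0,1,1,0,0 for degrees 0…8.
Finally multiplying by (1 + y + y^2 + y^3 + y^4), the product of all factors after the first has coefficients 1,1,1,1,1,1,2,2,2 for degrees 0…8.
[y^8] = 1·2 + 1·1 + 1·1 = 4.

4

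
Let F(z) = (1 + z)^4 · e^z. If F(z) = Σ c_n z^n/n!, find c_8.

The EGF product rule gives c_8 = Σ_{k_1+k_2=8} C(8; k_1,k_2) · ∏ g_i(k_i), where (1+z)^4 gives the falling factorial (4)_k; e^z gives (1)^k.
g_1(k) for k = 0…8: 1, 4, 12, 24, 24, 0, 0, 0, 0.
g_2(k) for k = 0…8: 1, 1, 1, 1, 1, 1, 1, 1, 1.
c_8 = Σ_k C(8,k)·g_1(k)·g_2(8−k) = 1·1·1 + 8·4·1 + 28·12·1 + 56·24·1 + 70·24·1 = 1 + 32 + 336 + 1344 + 1680 = 3393.

3393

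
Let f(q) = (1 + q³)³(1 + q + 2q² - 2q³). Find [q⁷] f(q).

(1 + q³)³ has coefficients 1,0,0,3,0,0,3,0 for degrees 0…7.
(1 + q + 2q² - 2q³) has coefficients 1,1,2,-2,0,0,0,0 for degrees 0…7.
[q⁷] = 1·0 + 3·0 + 3·1 = 3.

3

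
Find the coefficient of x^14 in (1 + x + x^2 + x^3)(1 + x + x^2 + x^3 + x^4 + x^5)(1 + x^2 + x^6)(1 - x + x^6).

(1 + x + x^2 + x^3) has coefficients 1,1,1,1 for degrees 0…3.
(1 + x + x^2 + x^3 + x^4 + x^5) has coefficients 1,1,1,1,1,1,0,0,0,0,0,0,0,0,0 for degrees 0…14.
Multiplying by (1 + x^2 + x^6) gives running coefficients 1,1,2,2,2,2,2,2,1,1,1,1,0,0,0 for degrees 0…14.
Finally multiplying by (1 - x + x^6), the product of all factors after the first has coefficients 1,0,1,0,0,0,1,1,1,2,2,2,1,2,1 for degrees 0…14.
[x^14] = 1·1 + 1·2 + 1·1 + 1·2 = 6.

6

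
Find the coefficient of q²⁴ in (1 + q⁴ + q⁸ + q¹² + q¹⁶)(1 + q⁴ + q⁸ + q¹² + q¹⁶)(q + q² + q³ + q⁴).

(1 + q⁴ + q⁸ + q¹² + q¹⁶) has coefficients 1,0,0,0,1,0,0,0,1,0,0,0,1,0,0,0,1 for degrees 0…16.
(1 + q⁴ + q⁸ + q¹² + q¹⁶) has coefficients 1,0,0,0,1,0,0,0,1,0,0,0,1,0,0,0,1,0,0,0,0,0,0,0,0 for degrees 0…24.
Finally multiplying by (q + q² + q³ + q⁴), the product of all factors after the first has coefficients 0,1,1,1,1,1,1,1,1,1,1,1,1,1,1,1,1,1,1,1,1,0,0,0,0 for degrees 0…24.
[q²⁴] = 1·0 + 1·1 + 1·1 + 1·1 + 1·1 = 4.

4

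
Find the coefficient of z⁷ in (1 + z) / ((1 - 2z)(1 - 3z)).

The denominator gives the recurrence a_n = 5a_(n−1) − 6a_(n−2) for n ≥ 2; the numerator fixes a_0 = 1, a_1 = 6.
Iterating: 1, 6, 24, 84, 276, 876, 2724, 8364, so a_7 = 8364.

8364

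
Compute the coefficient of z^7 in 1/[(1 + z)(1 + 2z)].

-255

The denominator gives the recurrence a_n = −3a_(n−1) − 2a_(n−2) for n ≥ 2; the numerator fixes a_0 = 1, a_1 = -3.
Iterating: 1, -3, 7, -15, 31, -63, 127, -255, so a_7 = -255.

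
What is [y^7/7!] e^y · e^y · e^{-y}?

The EGF product rule gives c_7 = Σ_{k_1+k_2+k_3=7} C(7; k_1,k_2,k_3) · ∏ g_i(k_i), where e^y gives (1)^k; e^y gives (1)^k; e^{-y} gives (-1)^k.
g_1(k) for k = 0…7: 1, 1, 1, 1, 1, 1, 1, 1.
g_2(k) for k = 0…7: 1, 1, 1, 1, 1, 1, 1, 1.
g_3(k) for k = 0…7: 1, -1, 1, -1, 1, -1, 1, -1.
First combine the last two factors: h(k) = Σ_j C(k,j)·g_2(j)·g_3(k−j) for k = 0…7: 1, 0, 0, 0, 0, 0, 0, 0.
c_7 = Σ_k C(7,k)·g_1(k)·h(7−k) = 1·1·1 = 1.

1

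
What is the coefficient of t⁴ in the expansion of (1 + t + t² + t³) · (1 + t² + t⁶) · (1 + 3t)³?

100

(1 + t + t² + t³) has coefficients 1,1,1,1 for degrees 0…3.
(1 + t² + t⁶) has coefficients 1,0,1,0,0 for degrees 0…4.
Finally multiplying by (1 + 3t)³, the product of all factors after the first has coefficients 1,9,28,36,27 for degrees 0…4.
[t⁴] = 1·27 + 1·36 + 1·28 + 1·9 = 100.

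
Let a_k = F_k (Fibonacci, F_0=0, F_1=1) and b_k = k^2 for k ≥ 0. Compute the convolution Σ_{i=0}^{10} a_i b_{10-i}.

839

Write out a_i and b_{10-i} for i = 0,…,10 and sum the products.
Σ = 0·100 + 1·81 + 1·64 + 2·49 + 3·36 + 5·25 + 8·16 + 13·9 + 21·4 + 34·1 + 55·0 = 839.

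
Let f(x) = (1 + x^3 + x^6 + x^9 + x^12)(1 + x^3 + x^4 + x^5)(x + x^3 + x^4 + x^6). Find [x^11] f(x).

4

(1 + x^3 + x^6 + x^9 + x^12) has coefficients 1,0,0,1,0,0,1,0,0,1,0,0 for degrees 0…11.
(1 + x^3 + x^4 + x^5) has coefficients 1,0,0,1,1,1,0,0,0,0,0,0 for degrees 0…11.
Finally multiplying by (x + x^3 + x^4 + x^6), the product of all factors after the first has coefficients 0,1,0,1,2,1,3,2,2,2,1,1 for degrees 0…11.
[x^11] = 1·1 + 1·2 + 1·1 + 1·0 = 4.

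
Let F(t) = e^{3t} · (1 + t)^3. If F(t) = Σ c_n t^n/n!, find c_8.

The EGF product rule gives c_8 = Σ_{k_1+k_2=8} C(8; k_1,k_2) · ∏ g_i(k_i), where e^{3t} gives (3)^k; (1+t)^3 gives the falling factorial (3)_k.
g_1(k) for k = 0…8: 1, 3, 9, 27, 81, 243, 729, 2187, 6561.
g_2(k) for k = 0…8: 1, 3, 6, 6, 0, 0, 0, 0, 0.
c_8 = Σ_k C(8,k)·g_1(k)·g_2(8−k) = 56·243·6 + 28·729·6 + 8·2187·3 + 1·6561·1 = 81648 + 122472 + 52488 + 6561 = 263169.

263169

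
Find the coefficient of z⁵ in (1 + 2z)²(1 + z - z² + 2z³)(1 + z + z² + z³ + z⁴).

26

(1 + 2z)² has coefficients 1,4,4 for degrees 0…2.
(1 + z - z² + 2z³) has coefficients 1,1,-1,2,0,0 for degrees 0…5.
Finally multiplying by (1 + z + z² + z³ + z⁴), the product of all factors after the first has coefficients 1,2,1,3,3,2 for degrees 0…5.
[z⁵] = 1·2 + 4·3 + 4·3 = 26.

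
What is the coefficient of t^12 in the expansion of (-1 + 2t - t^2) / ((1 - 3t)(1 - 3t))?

-3306744

The denominator gives the recurrence a_n = 6a_(n−1) − 9a_(n−2) for n ≥ 3; the numerator fixes a_0 = -1, a_1 = -4, a_2 = -16.
Iterating: -1, -4, -16, -60, -216, -756, -2592, -8748, -29160, -96228, -314928, -1023516, -3306744, so a_12 = -3306744.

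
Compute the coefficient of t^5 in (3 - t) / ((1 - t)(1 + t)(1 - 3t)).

728

The denominator gives the recurrence a_n = 3a_(n−1) + a_(n−2) − 3a_(n−3) for n ≥ 3; the numerator fixes a_0 = 3, a_1 = 8, a_2 = 27.
Iterating: 3, 8, 27, 80, 243, 728, so a_5 = 728.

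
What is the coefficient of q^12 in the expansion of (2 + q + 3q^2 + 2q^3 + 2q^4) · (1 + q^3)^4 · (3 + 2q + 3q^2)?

(2 + q + 3q^2 + 2q^3 + 2q^4) has coefficients 2,1,3,2,2 for degrees 0…4.
(1 + q^3)^4 has coefficients 1,0,0,4,0,0,6,0,0,4,0,0,1 for degrees 0…12.
Finally multiplying by (3 + 2q + 3q^2), the product of all factors after the first has coefficients 3,2,3,12,8,12,18,12,18,12,8,12,3 for degrees 0…12.
[q^12] = 2·3 + 1·12 + 3·8 + 2·12 + 2·18 = 102.

102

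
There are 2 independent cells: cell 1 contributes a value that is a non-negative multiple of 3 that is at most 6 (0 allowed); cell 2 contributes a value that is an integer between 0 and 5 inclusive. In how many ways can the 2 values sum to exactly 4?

The generating function for the choices is (1 + t³ + t⁶)·(1 + t + t² + t³ + t⁴ + t⁵); the count is [t⁴].
(1 + t³ + t⁶) has coefficients 1,0,0,1,0 for degrees 0…4.
(1 + t + t² + t³ + t⁴ + t⁵) has coefficients 1,1,1,1,1 for degrees 0…4.
[t⁴] = 1·1 + 1·1 = 2.

2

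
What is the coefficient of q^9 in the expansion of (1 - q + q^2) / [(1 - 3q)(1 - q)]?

22963

The denominator gives the recurrence a_n = 4a_(n−1) − 3a_(n−2) for n ≥ 3; the numerator fixes a_0 = 1, a_1 = 3, a_2 = 10.
Iterating: 1, 3, 10, 31, 94, 283, 850, 2551, 7654, 22963, so a_9 = 22963.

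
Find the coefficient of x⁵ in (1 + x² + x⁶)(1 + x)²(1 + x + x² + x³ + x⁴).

7

(1 + x² + x⁶) has coefficients 1,0,1,0,0,0 for degrees 0…5.
(1 + x)² has coefficients 1,2,1,0,0,0 for degrees 0…5.
Finally multiplying by (1 + x + x² + x³ + x⁴), the product of all factors after the first has coefficients 1,3,4,4,4,3 for degrees 0…5.
[x⁵] = 1·3 + 1·4 = 7.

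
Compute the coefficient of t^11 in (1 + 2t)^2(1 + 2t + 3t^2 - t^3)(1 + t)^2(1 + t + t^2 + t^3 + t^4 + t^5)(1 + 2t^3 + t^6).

(1 + 2t)^2 has coefficients 1,4,4 for degrees 0…2.
(1 + 2t + 3t^2 - t^3) has coefficients 1,2,3,-1,0,0,0,0,0,0,0,0 for degrees 0…11.
Multiplying by (1 + t)^2 gives running coefficients 1,4,8,7,1,-1,0,0,0,0,0,0 for degrees 0…11.
Multiplying by (1 + t + t^2 + t^3 + t^4 + t^5) gives running coefficients 1,5,13,20,21,20,19,15,7,0,-1,0 for degrees 0…11.
Finally multiplying by (1 + 2t^3 + t^6), the product of all factors after the first has coefficients 1,5,13,22,31,46,60,62,60,58,50,34 for degrees 0…11.
[t^11] = 1·34 + 4·50 + 4·58 = 466.

466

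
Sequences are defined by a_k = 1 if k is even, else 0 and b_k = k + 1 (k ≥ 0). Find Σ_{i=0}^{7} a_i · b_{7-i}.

This is [x^7] in the product of the two ordinary generating functions.
Σ = 1·8 + 0·7 + 1·6 + 0·5 + 1·4 + 0·3 + 1·2 + 0·1 = 20.

20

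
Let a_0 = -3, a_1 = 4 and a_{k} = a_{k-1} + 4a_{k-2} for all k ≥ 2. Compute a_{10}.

The ordinary generating function has denominator 1 - y - 4y^2.
Iterating the recurrence: a_0,…,a_{10} = -3, 4, -8, 8, -24, 8, -88, -56, -408, -632, -2264.

-2264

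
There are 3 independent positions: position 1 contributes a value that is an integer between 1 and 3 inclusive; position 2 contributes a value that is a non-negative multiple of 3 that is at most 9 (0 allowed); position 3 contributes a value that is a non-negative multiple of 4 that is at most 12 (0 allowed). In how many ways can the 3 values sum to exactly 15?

The generating function for the choices is (y + y² + y³)·(1 + y³ + y⁶ + y⁹)·(1 + y⁴ + y⁸ + y¹²); the count is [y¹⁵].
(y + y² + y³) has coefficients 0,1,1,1 for degrees 0…3.
(1 + y³ + y⁶ + y⁹) has coefficients 1,0,0,1,0,0,1,0,0,1,0,0,0,0,0,0 for degrees 0…15.
Finally multiplying by (1 + y⁴ + y⁸ + y¹²), the product of all factors after the first has coefficients 1,0,0,1,1,0,1,1,1,1,1,1,1,1,1,1 for degrees 0…15.
[y¹⁵] = 1·1 + 1·1 + 1·1 = 3.

3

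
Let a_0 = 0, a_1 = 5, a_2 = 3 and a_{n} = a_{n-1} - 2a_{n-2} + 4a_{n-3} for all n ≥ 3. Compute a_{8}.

The ordinary generating function has denominator 1 - q + 2q^2 - 4q^3.
Iterating the recurrence: a_0,…,a_{8} = 0, 5, 3, -7, 7, 33, -9, -47, 103.

103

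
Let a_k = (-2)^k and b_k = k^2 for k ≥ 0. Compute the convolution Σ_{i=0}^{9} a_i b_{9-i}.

69

Write out a_i and b_{9-i} for i = 0,…,9 and sum the products.
Σ = 1·81 − 2·64 + 4·49 − 8·36 + 16·25 − 32·16 + 64·9 − 128·4 + 256·1 − 512·0 = 69.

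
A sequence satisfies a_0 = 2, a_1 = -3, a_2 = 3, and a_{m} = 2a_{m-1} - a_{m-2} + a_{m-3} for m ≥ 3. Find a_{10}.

419

The ordinary generating function has denominator 1 - 2x + x^2 - x^3.
Iterating the recurrence: a_0,…,a_{10} = 2, -3, 3, 11, 16, 24, 43, 78, 137, 239, 419.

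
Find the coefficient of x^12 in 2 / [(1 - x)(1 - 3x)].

1594322

Partial fractions give a closed form: a_n = (-1)·1^n + (3)·3^n.
At n = 12: a_12 = 1594322.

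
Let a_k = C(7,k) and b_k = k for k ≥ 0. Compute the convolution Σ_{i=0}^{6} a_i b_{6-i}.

The convolution is the x^6 coefficient of A(x)B(x).
Σ = 1·6 + 7·5 + 21·4 + 35·3 + 35·2 + 21·1 + 7·0 = 321.

321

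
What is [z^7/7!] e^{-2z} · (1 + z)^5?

-1248

The EGF product rule gives c_7 = Σ_{k_1+k_2=7} C(7; k_1,k_2) · ∏ g_i(k_i), where e^{-2z} gives (-2)^k; (1+z)^5 gives the falling factorial (5)_k.
g_1(k) for k = 0…7: 1, -2, 4, -8, 16, -32, 64, -128.
g_2(k) for k = 0…7: 1, 5, 20, 60, 120, 120, 0, 0.
c_7 = Σ_k C(7,k)·g_1(k)·g_2(7−k) = 21·4·120 + 35·(-8)·120 + 35·16·60 + 21·(-32)·20 + 7·64·5 + 1·(-128)·1 = 10080 − 33600 + 33600 − 13440 + 2240 − 128 = -1248.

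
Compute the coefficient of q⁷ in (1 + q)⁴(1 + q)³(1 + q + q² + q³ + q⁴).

99

(1 + q)⁴ has coefficients 1,4,6,4,1 for degrees 0…4.
(1 + q)³ has coefficients 1,3,3,1,0,0,0,0 for degrees 0…7.
Finally multiplying by (1 + q + q² + q³ + q⁴), the product of all factors after the first has coefficients 1,4,7,8,8,7,4,1 for degrees 0…7.
[q⁷] = 1·1 + 4·4 + 6·7 + 4·8 + 1·8 = 99.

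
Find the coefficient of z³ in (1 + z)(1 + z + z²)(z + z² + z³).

5

(1 + z) has coefficients 1,1 for degrees 0…1.
(1 + z + z²) has coefficients 1,1,1,0 for degrees 0…3.
Finally multiplying by (z + z² + z³), the product of all factors after the first has coefficients 0,1,2,3 for degrees 0…3.
[z³] = 1·3 + 1·2 = 5.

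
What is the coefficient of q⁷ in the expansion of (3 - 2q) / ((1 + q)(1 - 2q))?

169

The denominator gives the recurrence a_n = a_(n−1) + 2a_(n−2) for n ≥ 2; the numerator fixes a_0 = 3, a_1 = 1.
Iterating: 3, 1, 7, 9, 23, 41, 87, 169, so a_7 = 169.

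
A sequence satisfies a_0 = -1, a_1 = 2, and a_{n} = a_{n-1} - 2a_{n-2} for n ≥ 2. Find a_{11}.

The ordinary generating function has denominator 1 - q + 2q^2.
Iterating the recurrence: a_0,…,a_{11} = -1, 2, 4, 0, -8, -8, 8, 24, 8, -40, -56, 24.

24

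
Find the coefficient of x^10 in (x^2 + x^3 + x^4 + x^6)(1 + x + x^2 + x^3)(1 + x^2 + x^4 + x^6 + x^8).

8

(x^2 + x^3 + x^4 + x^6) has coefficients 0,0,1,1,1,0,1 for degrees 0…6.
(1 + x + x^2 + x^3) has coefficients 1,1,1,1,0,0,0,0,0,0,0 for degrees 0…10.
Finally multiplying by (1 + x^2 + x^4 + x^6 + x^8), the product of all factors after the first has coefficients 1,1,2,2,2,2,2,2,2,2,1 for degrees 0…10.
[x^10] = 1·2 + 1·2 + 1·2 + 1·2 = 8.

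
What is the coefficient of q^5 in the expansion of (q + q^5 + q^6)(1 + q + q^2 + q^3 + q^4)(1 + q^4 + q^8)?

3

(q + q^5 + q^6) has coefficients 0,1,0,0,0,1 for degrees 0…5.
(1 + q + q^2 + q^3 + q^4) has coefficients 1,1,1,1,1,0 for degrees 0…5.
Finally multiplying by (1 + q^4 + q^8), the product of all factors after the first has coefficients 1,1,1,1,2,1 for degrees 0…5.
[q^5] = 1·2 + 1·1 = 3.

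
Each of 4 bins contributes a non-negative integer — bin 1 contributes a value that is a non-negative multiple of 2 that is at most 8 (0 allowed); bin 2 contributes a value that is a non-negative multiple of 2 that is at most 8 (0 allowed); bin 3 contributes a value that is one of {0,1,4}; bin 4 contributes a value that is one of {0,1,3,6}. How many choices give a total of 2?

3

The generating function for the choices is (1 + x^2 + x^4 + x^6 + x^8)·(1 + x^2 + x^4 + x^6 + x^8)·(1 + x + x^4)·(1 + x + x^3 + x^6); the count is [x^2].
(1 + x^2 + x^4 + x^6 + x^8) has coefficients 1,0,1 for degrees 0…2.
(1 + x^2 + x^4 + x^6 + x^8) has coefficients 1,0,1 for degrees 0…2.
Multiplying by (1 + x + x^4) gives running coefficients 1,1,1 for degrees 0…2.
Finally multiplying by (1 + x + x^3 + x^6), the product of all factors after the first has coefficients 1,2,2 for degrees 0…2.
[x^2] = 1·2 + 1·1 = 3.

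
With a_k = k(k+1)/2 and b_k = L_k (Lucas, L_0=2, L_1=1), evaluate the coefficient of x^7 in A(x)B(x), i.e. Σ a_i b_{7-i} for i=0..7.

This is [x^7] in the product of the two ordinary generating functions.
Σ = 0·29 + 1·18 + 3·11 + 6·7 + 10·4 + 15·3 + 21·1 + 28·2 = 255.

255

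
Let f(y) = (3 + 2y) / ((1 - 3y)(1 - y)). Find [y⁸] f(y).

36083

Partial fractions give a closed form: a_n = (11/2)·3^n + (-5/2)·1^n.
At n = 8: a_8 = 36083.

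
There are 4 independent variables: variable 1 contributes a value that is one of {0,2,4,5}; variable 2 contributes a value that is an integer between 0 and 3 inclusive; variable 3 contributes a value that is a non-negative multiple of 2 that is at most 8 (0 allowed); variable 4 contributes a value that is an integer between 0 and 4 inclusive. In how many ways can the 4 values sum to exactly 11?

38

The generating function for the choices is (1 + z² + z⁴ + z⁵)·(1 + z + z² + z³)·(1 + z² + z⁴ + z⁶ + z⁸)·(1 + z + z² + z³ + z⁴); the count is [z¹¹].
(1 + z² + z⁴ + z⁵) has coefficients 1,0,1,0,1,1 for degrees 0…5.
(1 + z + z² + z³) has coefficients 1,1,1,1,0,0,0,0,0,0,0,0 for degrees 0…11.
Multiplying by (1 + z² + z⁴ + z⁶ + z⁸) gives running coefficients 1,1,2,2,2,2,2,2,2,2,1,1 for degrees 0…11.
Finally multiplying by (1 + z + z² + z³ + z⁴), the product of all factors after the first has coefficients 1,2,4,6,8,9,10,10,10,10,9,8 for degrees 0…11.
[z¹¹] = 1·8 + 1·10 + 1·10 + 1·10 = 38.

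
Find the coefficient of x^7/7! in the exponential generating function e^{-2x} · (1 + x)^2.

The EGF product rule gives c_7 = Σ_{k_1+k_2=7} C(7; k_1,k_2) · ∏ g_i(k_i), where e^{-2x} gives (-2)^k; (1+x)^2 gives the falling factorial (2)_k.
g_1(k) for k = 0…7: 1, -2, 4, -8, 16, -32, 64, -128.
g_2(k) for k = 0…7: 1, 2, 2, 0, 0, 0, 0, 0.
c_7 = Σ_k C(7,k)·g_1(k)·g_2(7−k) = 21·(-32)·2 + 7·64·2 + 1·(-128)·1 = −1344 + 896 − 128 = -576.

-576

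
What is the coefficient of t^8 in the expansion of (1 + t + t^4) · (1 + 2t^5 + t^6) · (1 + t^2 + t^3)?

5

(1 + t + t^4) has coefficients 1,1,0,0,1 for degrees 0…4.
(1 + 2t^5 + t^6) has coefficients 1,0,0,0,0,2,1,0,0 for degrees 0…8.
Finally multiplying by (1 + t^2 + t^3), the product of all factors after the first has coefficients 1,0,1,1,0,2,1,2,3 for degrees 0…8.
[t^8] = 1·3 + 1·2 + 1·0 = 5.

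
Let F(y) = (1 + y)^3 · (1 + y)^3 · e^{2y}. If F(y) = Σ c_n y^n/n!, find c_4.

2248

The EGF product rule gives c_4 = Σ_{k_1+k_2+k_3=4} C(4; k_1,k_2,k_3) · ∏ g_i(k_i), where (1+y)^3 gives the falling factorial (3)_k; (1+y)^3 gives the falling factorial (3)_k; e^{2y} gives (2)^k.
g_1(k) for k = 0…4: 1, 3, 6, 6, 0.
g_2(k) for k = 0…4: 1, 3, 6, 6, 0.
g_3(k) for k = 0…4: 1, 2, 4, 8, 16.
First combine the last two factors: h(k) = Σ_j C(k,j)·g_2(j)·g_3(k−j) for k = 0…4: 1, 5, 22, 86, 304.
c_4 = Σ_k C(4,k)·g_1(k)·h(4−k) = 1·1·304 + 4·3·86 + 6·6·22 + 4·6·5 = 304 + 1032 + 792 + 120 = 2248.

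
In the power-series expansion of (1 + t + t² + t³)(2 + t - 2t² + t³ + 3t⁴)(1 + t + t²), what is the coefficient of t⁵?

7

(1 + t + t² + t³) has coefficients 1,1,1,1 for degrees 0…3.
(2 + t - 2t² + t³ + 3t⁴) has coefficients 2,1,-2,1,3,0 for degrees 0…5.
Finally multiplying by (1 + t + t²), the product of all factors after the first has coefficients 2,3,1,0,2,4 for degrees 0…5.
[t⁵] = 1·4 + 1·2 + 1·0 + 1·1 = 7.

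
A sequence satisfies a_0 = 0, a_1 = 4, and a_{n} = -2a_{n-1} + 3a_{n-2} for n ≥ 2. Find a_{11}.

The ordinary generating function has denominator 1 + 2x - 3x^2.
Iterating the recurrence: a_0,…,a_{11} = 0, 4, -8, 28, -80, 244, -728, 2188, -6560, 19684, -59048, 177148.

177148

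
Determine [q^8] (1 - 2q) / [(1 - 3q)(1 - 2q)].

6561

Partial fractions give a closed form: a_n = (1)·3^n.
At n = 8: a_8 = 6561.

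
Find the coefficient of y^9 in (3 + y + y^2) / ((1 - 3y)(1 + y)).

50847

The denominator gives the recurrence a_n = 2a_(n−1) + 3a_(n−2) for n ≥ 3; the numerator fixes a_0 = 3, a_1 = 7, a_2 = 24.
Iterating: 3, 7, 24, 69, 210, 627, 1884, 5649, 16950, 50847, so a_9 = 50847.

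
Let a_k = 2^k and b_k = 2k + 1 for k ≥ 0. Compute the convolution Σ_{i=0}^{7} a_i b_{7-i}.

This is [x^7] in the product of the two ordinary generating functions.
Σ = 1·15 + 2·13 + 4·11 + 8·9 + 16·7 + 32·5 + 64·3 + 128·1 = 749.

749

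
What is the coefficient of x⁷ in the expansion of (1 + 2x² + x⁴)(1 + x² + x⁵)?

(1 + 2x² + x⁴) has coefficients 1,0,2,0,1 for degrees 0…4.
(1 + x² + x⁵) has coefficients 1,0,1,0,0,1,0,0 for degrees 0…7.
[x⁷] = 1·0 + 2·1 + 1·0 = 2.

2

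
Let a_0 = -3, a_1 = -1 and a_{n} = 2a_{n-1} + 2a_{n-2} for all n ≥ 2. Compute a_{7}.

The ordinary generating function has denominator 1 - 2t - 2t^2.
Iterating the recurrence: a_0,…,a_{7} = -3, -1, -8, -18, -52, -140, -384, -1048.

-1048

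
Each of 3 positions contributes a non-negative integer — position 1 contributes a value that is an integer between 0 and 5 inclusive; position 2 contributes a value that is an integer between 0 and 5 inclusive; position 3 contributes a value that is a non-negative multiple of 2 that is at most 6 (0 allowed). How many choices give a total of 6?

The generating function for the choices is (1 + t + t^2 + t^3 + t^4 + t^5)·(1 + t + t^2 + t^3 + t^4 + t^5)·(1 + t^2 + t^4 + t^6); the count is [t^6].
(1 + t + t^2 + t^3 + t^4 + t^5) has coefficients 1,1,1,1,1,1 for degrees 0…5.
(1 + t + t^2 + t^3 + t^4 + t^5) has coefficients 1,1,1,1,1,1,0 for degrees 0…6.
Finally multiplying by (1 + t^2 + t^4 + t^6), the product of all factors after the first has coefficients 1,1,2,2,3,3,3 for degrees 0…6.
[t^6] = 1·3 + 1·3 + 1·3 + 1·2 + 1·2 + 1·1 = 14.

14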